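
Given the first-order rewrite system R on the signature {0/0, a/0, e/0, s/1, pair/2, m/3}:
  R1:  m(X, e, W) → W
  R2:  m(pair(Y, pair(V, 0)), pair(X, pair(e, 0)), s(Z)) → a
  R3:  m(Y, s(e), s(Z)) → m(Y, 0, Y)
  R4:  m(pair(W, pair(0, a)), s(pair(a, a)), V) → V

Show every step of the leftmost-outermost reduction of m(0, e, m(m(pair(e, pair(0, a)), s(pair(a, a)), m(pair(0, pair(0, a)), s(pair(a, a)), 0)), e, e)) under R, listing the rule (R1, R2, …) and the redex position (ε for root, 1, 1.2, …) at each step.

1. m(0, e, m(m(pair(e, pair(0, a)), s(pair(a, a)), m(pair(0, pair(0, a)), s(pair(a, a)), 0)), e, e))  →  m(m(pair(e, pair(0, a)), s(pair(a, a)), m(pair(0, pair(0, a)), s(pair(a, a)), 0)), e, e)   [R1 at ε]
2. m(m(pair(e, pair(0, a)), s(pair(a, a)), m(pair(0, pair(0, a)), s(pair(a, a)), 0)), e, e)  →  e   [R1 at ε]

e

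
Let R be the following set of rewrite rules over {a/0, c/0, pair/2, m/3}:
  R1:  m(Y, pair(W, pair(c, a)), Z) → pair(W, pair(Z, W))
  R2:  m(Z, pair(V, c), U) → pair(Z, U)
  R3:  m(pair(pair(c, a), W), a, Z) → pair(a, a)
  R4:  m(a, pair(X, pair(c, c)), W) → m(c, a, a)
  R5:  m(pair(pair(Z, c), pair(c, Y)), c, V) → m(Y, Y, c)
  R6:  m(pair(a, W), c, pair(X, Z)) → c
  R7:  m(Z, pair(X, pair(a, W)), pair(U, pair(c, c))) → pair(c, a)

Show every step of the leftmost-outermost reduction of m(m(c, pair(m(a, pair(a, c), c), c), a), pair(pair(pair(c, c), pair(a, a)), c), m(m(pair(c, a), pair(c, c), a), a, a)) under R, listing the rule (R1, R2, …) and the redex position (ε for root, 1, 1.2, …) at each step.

pair(pair(c, a), pair(a, a))

1. m(m(c, pair(m(a, pair(a, c), c), c), a), pair(pair(pair(c, c), pair(a, a)), c), m(m(pair(c, a), pair(c, c), a), a, a))  →  pair(m(c, pair(m(a, pair(a, c), c), c), a), m(m(pair(c, a), pair(c, c), a), a, a))   [R2 at ε]
2. pair(m(c, pair(m(a, pair(a, c), c), c), a), m(m(pair(c, a), pair(c, c), a), a, a))  →  pair(pair(c, a), m(m(pair(c, a), pair(c, c), a), a, a))   [R2 at 1]
3. pair(pair(c, a), m(m(pair(c, a), pair(c, c), a), a, a))  →  pair(pair(c, a), m(pair(pair(c, a), a), a, a))   [R2 at 2.1]
4. pair(pair(c, a), m(pair(pair(c, a), a), a, a))  →  pair(pair(c, a), pair(a, a))   [R3 at 2]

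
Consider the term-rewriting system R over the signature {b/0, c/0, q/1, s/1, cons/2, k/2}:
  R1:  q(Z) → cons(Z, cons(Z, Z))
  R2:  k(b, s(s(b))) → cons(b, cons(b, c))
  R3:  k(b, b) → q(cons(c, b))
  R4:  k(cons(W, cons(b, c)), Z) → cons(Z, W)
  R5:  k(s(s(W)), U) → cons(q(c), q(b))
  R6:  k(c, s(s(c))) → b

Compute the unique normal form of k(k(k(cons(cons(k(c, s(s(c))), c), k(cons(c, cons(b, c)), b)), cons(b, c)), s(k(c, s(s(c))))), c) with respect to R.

cons(c, s(b))

1. k(k(k(cons(cons(k(c, s(s(c))), c), k(cons(c, cons(b, c)), b)), cons(b, c)), s(k(c, s(s(c))))), c)  →  k(k(k(cons(cons(b, c), k(cons(c, cons(b, c)), b)), cons(b, c)), s(k(c, s(s(c))))), c)   [R6 at 1.1.1.1.1]
2. k(k(k(cons(cons(b, c), k(cons(c, cons(b, c)), b)), cons(b, c)), s(k(c, s(s(c))))), c)  →  k(k(k(cons(cons(b, c), cons(b, c)), cons(b, c)), s(k(c, s(s(c))))), c)   [R4 at 1.1.1.2]
3. k(k(k(cons(cons(b, c), cons(b, c)), cons(b, c)), s(k(c, s(s(c))))), c)  →  k(k(cons(cons(b, c), cons(b, c)), s(k(c, s(s(c))))), c)   [R4 at 1.1]
4. k(k(cons(cons(b, c), cons(b, c)), s(k(c, s(s(c))))), c)  →  k(cons(s(k(c, s(s(c)))), cons(b, c)), c)   [R4 at 1]
5. k(cons(s(k(c, s(s(c)))), cons(b, c)), c)  →  cons(c, s(k(c, s(s(c)))))   [R4 at ε]
6. cons(c, s(k(c, s(s(c)))))  →  cons(c, s(b))   [R6 at 2.1]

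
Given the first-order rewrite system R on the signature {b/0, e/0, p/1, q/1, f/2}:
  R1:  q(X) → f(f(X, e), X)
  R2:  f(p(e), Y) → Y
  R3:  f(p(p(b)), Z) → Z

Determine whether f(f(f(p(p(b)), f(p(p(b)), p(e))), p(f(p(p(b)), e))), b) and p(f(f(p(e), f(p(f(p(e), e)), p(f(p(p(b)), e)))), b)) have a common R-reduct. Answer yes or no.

no — NF(t₁) = b, NF(t₂) = p(b)

Reduce t₁ = f(f(f(p(p(b)), f(p(p(b)), p(e))), p(f(p(p(b)), e))), b):
1. f(f(f(p(p(b)), f(p(p(b)), p(e))), p(f(p(p(b)), e))), b)  →  f(f(f(p(p(b)), p(e)), p(f(p(p(b)), e))), b)   [R3 at 1.1]
2. f(f(f(p(p(b)), p(e)), p(f(p(p(b)), e))), b)  →  f(f(p(e), p(f(p(p(b)), e))), b)   [R3 at 1.1]
3. f(f(p(e), p(f(p(p(b)), e))), b)  →  f(p(f(p(p(b)), e)), b)   [R2 at 1]
4. f(p(f(p(p(b)), e)), b)  →  f(p(e), b)   [R3 at 1.1]
5. f(p(e), b)  →  b   [R2 at ε]

Reduce t₂ = p(f(f(p(e), f(p(f(p(e), e)), p(f(p(p(b)), e)))), b)):
1. p(f(f(p(e), f(p(f(p(e), e)), p(f(p(p(b)), e)))), b))  →  p(f(f(p(f(p(e), e)), p(f(p(p(b)), e))), b))   [R2 at 1.1]
2. p(f(f(p(f(p(e), e)), p(f(p(p(b)), e))), b))  →  p(f(f(p(e), p(f(p(p(b)), e))), b))   [R2 at 1.1.1.1]
3. p(f(f(p(e), p(f(p(p(b)), e))), b))  →  p(f(p(f(p(p(b)), e)), b))   [R2 at 1.1]
4. p(f(p(f(p(p(b)), e)), b))  →  p(f(p(e), b))   [R3 at 1.1.1]
5. p(f(p(e), b))  →  p(b)   [R2 at 1]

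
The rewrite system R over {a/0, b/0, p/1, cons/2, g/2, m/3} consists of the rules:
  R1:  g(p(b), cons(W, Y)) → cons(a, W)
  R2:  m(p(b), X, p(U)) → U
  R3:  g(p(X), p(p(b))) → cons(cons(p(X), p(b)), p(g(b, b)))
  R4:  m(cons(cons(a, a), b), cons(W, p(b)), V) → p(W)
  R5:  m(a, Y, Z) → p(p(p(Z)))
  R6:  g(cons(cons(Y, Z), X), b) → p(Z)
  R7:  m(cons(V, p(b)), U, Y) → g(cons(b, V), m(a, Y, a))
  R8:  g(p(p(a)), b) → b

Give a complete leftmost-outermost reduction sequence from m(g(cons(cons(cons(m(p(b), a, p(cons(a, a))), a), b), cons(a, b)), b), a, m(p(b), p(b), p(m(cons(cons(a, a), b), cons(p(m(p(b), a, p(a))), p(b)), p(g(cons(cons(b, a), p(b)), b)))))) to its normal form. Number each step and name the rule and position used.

p(a)

1. m(g(cons(cons(cons(m(p(b), a, p(cons(a, a))), a), b), cons(a, b)), b), a, m(p(b), p(b), p(m(cons(cons(a, a), b), cons(p(m(p(b), a, p(a))), p(b)), p(g(cons(cons(b, a), p(b)), b))))))  →  m(p(b), a, m(p(b), p(b), p(m(cons(cons(a, a), b), cons(p(m(p(b), a, p(a))), p(b)), p(g(cons(cons(b, a), p(b)), b))))))   [R6 at 1]
2. m(p(b), a, m(p(b), p(b), p(m(cons(cons(a, a), b), cons(p(m(p(b), a, p(a))), p(b)), p(g(cons(cons(b, a), p(b)), b))))))  →  m(p(b), a, m(cons(cons(a, a), b), cons(p(m(p(b), a, p(a))), p(b)), p(g(cons(cons(b, a), p(b)), b))))   [R2 at 3]
3. m(p(b), a, m(cons(cons(a, a), b), cons(p(m(p(b), a, p(a))), p(b)), p(g(cons(cons(b, a), p(b)), b))))  →  m(p(b), a, p(p(m(p(b), a, p(a)))))   [R4 at 3]
4. m(p(b), a, p(p(m(p(b), a, p(a)))))  →  p(m(p(b), a, p(a)))   [R2 at ε]
5. p(m(p(b), a, p(a)))  →  p(a)   [R2 at 1]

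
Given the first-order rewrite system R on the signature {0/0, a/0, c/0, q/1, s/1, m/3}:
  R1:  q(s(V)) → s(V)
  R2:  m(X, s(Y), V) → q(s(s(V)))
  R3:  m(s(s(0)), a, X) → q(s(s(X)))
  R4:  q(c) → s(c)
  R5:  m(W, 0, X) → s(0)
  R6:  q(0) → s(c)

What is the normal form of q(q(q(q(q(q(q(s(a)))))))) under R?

1. q(q(q(q(q(q(q(s(a))))))))  →  q(q(q(q(q(q(s(a)))))))   [R1 at 1.1.1.1.1.1]
2. q(q(q(q(q(q(s(a)))))))  →  q(q(q(q(q(s(a))))))   [R1 at 1.1.1.1.1]
3. q(q(q(q(q(s(a))))))  →  q(q(q(q(s(a)))))   [R1 at 1.1.1.1]
4. q(q(q(q(s(a)))))  →  q(q(q(s(a))))   [R1 at 1.1.1]
5. q(q(q(s(a))))  →  q(q(s(a)))   [R1 at 1.1]
6. q(q(s(a)))  →  q(s(a))   [R1 at 1]
7. q(s(a))  →  s(a)   [R1 at ε]

s(a)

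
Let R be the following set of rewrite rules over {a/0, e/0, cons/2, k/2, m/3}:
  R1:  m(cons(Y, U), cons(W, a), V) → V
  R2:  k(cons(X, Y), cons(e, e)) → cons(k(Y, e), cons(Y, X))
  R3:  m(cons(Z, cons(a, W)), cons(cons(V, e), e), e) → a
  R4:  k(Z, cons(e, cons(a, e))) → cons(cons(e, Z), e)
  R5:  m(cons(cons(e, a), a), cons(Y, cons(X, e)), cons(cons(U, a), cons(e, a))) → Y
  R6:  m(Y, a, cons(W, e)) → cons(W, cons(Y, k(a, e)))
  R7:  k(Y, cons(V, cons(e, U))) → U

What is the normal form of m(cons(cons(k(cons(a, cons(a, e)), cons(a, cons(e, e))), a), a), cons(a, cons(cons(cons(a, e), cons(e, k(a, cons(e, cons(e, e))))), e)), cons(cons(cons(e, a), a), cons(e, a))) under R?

1. m(cons(cons(k(cons(a, cons(a, e)), cons(a, cons(e, e))), a), a), cons(a, cons(cons(cons(a, e), cons(e, k(a, cons(e, cons(e, e))))), e)), cons(cons(cons(e, a), a), cons(e, a)))  →  m(cons(cons(e, a), a), cons(a, cons(cons(cons(a, e), cons(e, k(a, cons(e, cons(e, e))))), e)), cons(cons(cons(e, a), a), cons(e, a)))   [R7 at 1.1.1]
2. m(cons(cons(e, a), a), cons(a, cons(cons(cons(a, e), cons(e, k(a, cons(e, cons(e, e))))), e)), cons(cons(cons(e, a), a), cons(e, a)))  →  a   [R5 at ε]

a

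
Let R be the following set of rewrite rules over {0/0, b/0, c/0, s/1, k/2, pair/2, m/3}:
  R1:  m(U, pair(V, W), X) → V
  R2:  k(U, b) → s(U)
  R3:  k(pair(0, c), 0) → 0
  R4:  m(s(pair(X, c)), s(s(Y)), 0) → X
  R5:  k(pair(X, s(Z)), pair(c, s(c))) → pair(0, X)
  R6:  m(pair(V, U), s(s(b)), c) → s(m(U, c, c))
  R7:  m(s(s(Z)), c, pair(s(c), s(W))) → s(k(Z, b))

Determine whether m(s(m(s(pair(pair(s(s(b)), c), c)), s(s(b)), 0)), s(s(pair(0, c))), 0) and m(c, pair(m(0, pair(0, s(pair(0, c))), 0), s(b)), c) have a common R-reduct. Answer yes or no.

no — NF(t₁) = s(s(b)), NF(t₂) = 0

Reduce t₁ = m(s(m(s(pair(pair(s(s(b)), c), c)), s(s(b)), 0)), s(s(pair(0, c))), 0):
1. m(s(m(s(pair(pair(s(s(b)), c), c)), s(s(b)), 0)), s(s(pair(0, c))), 0)  →  m(s(pair(s(s(b)), c)), s(s(pair(0, c))), 0)   [R4 at 1.1]
2. m(s(pair(s(s(b)), c)), s(s(pair(0, c))), 0)  →  s(s(b))   [R4 at ε]

Reduce t₂ = m(c, pair(m(0, pair(0, s(pair(0, c))), 0), s(b)), c):
1. m(c, pair(m(0, pair(0, s(pair(0, c))), 0), s(b)), c)  →  m(0, pair(0, s(pair(0, c))), 0)   [R1 at ε]
2. m(0, pair(0, s(pair(0, c))), 0)  →  0   [R1 at ε]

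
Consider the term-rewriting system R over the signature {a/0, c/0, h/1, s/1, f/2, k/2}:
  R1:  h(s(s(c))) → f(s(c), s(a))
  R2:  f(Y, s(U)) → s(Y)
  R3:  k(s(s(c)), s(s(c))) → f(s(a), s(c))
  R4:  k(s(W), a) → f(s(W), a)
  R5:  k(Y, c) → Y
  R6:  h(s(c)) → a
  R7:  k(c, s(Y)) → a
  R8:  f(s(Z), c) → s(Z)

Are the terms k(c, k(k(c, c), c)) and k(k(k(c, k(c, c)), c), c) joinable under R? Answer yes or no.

Reduce t₁ = k(c, k(k(c, c), c)):
1. k(c, k(k(c, c), c))  →  k(c, k(c, c))   [R5 at 2]
2. k(c, k(c, c))  →  k(c, c)   [R5 at 2]
3. k(c, c)  →  c   [R5 at ε]

Reduce t₂ = k(k(k(c, k(c, c)), c), c):
1. k(k(k(c, k(c, c)), c), c)  →  k(k(c, k(c, c)), c)   [R5 at ε]
2. k(k(c, k(c, c)), c)  →  k(c, k(c, c))   [R5 at ε]
3. k(c, k(c, c))  →  k(c, c)   [R5 at 2]
4. k(c, c)  →  c   [R5 at ε]

yes — NF(t₁) = c, NF(t₂) = c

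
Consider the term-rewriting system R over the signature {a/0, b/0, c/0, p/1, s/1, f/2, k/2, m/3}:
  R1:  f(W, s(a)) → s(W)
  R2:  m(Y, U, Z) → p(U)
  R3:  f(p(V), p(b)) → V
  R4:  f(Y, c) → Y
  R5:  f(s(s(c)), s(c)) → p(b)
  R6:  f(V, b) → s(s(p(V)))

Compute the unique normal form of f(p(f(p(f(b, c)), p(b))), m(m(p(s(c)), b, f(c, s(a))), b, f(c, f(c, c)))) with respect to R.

b

1. f(p(f(p(f(b, c)), p(b))), m(m(p(s(c)), b, f(c, s(a))), b, f(c, f(c, c))))  →  f(p(f(b, c)), m(m(p(s(c)), b, f(c, s(a))), b, f(c, f(c, c))))   [R3 at 1.1]
2. f(p(f(b, c)), m(m(p(s(c)), b, f(c, s(a))), b, f(c, f(c, c))))  →  f(p(b), m(m(p(s(c)), b, f(c, s(a))), b, f(c, f(c, c))))   [R4 at 1.1]
3. f(p(b), m(m(p(s(c)), b, f(c, s(a))), b, f(c, f(c, c))))  →  f(p(b), p(b))   [R2 at 2]
4. f(p(b), p(b))  →  b   [R3 at ε]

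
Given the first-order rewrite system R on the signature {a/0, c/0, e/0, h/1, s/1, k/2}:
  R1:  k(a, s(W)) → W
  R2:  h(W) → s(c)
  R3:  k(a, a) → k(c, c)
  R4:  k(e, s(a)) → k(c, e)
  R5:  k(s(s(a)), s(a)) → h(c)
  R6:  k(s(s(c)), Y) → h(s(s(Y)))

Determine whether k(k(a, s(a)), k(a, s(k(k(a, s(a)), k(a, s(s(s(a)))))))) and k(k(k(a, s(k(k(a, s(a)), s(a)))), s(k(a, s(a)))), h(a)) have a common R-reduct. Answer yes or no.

Reduce t₁ = k(k(a, s(a)), k(a, s(k(k(a, s(a)), k(a, s(s(s(a)))))))):
1. k(k(a, s(a)), k(a, s(k(k(a, s(a)), k(a, s(s(s(a))))))))  →  k(a, k(a, s(k(k(a, s(a)), k(a, s(s(s(a))))))))   [R1 at 1]
2. k(a, k(a, s(k(k(a, s(a)), k(a, s(s(s(a))))))))  →  k(a, k(k(a, s(a)), k(a, s(s(s(a))))))   [R1 at 2]
3. k(a, k(k(a, s(a)), k(a, s(s(s(a))))))  →  k(a, k(a, k(a, s(s(s(a))))))   [R1 at 2.1]
4. k(a, k(a, k(a, s(s(s(a))))))  →  k(a, k(a, s(s(a))))   [R1 at 2.2]
5. k(a, k(a, s(s(a))))  →  k(a, s(a))   [R1 at 2]
6. k(a, s(a))  →  a   [R1 at ε]

Reduce t₂ = k(k(k(a, s(k(k(a, s(a)), s(a)))), s(k(a, s(a)))), h(a)):
1. k(k(k(a, s(k(k(a, s(a)), s(a)))), s(k(a, s(a)))), h(a))  →  k(k(k(k(a, s(a)), s(a)), s(k(a, s(a)))), h(a))   [R1 at 1.1]
2. k(k(k(k(a, s(a)), s(a)), s(k(a, s(a)))), h(a))  →  k(k(k(a, s(a)), s(k(a, s(a)))), h(a))   [R1 at 1.1.1]
3. k(k(k(a, s(a)), s(k(a, s(a)))), h(a))  →  k(k(a, s(k(a, s(a)))), h(a))   [R1 at 1.1]
4. k(k(a, s(k(a, s(a)))), h(a))  →  k(k(a, s(a)), h(a))   [R1 at 1]
5. k(k(a, s(a)), h(a))  →  k(a, h(a))   [R1 at 1]
6. k(a, h(a))  →  k(a, s(c))   [R2 at 2]
7. k(a, s(c))  →  c   [R1 at ε]

no — NF(t₁) = a, NF(t₂) = c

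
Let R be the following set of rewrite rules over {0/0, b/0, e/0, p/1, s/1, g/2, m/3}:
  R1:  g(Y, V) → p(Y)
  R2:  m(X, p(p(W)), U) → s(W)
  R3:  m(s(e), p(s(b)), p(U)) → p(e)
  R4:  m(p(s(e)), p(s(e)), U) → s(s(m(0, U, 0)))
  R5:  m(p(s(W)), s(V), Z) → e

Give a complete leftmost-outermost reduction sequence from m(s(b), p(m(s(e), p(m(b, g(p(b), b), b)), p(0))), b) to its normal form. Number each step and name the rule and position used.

s(e)

1. m(s(b), p(m(s(e), p(m(b, g(p(b), b), b)), p(0))), b)  →  m(s(b), p(m(s(e), p(m(b, p(p(b)), b)), p(0))), b)   [R1 at 2.1.2.1.2]
2. m(s(b), p(m(s(e), p(m(b, p(p(b)), b)), p(0))), b)  →  m(s(b), p(m(s(e), p(s(b)), p(0))), b)   [R2 at 2.1.2.1]
3. m(s(b), p(m(s(e), p(s(b)), p(0))), b)  →  m(s(b), p(p(e)), b)   [R3 at 2.1]
4. m(s(b), p(p(e)), b)  →  s(e)   [R2 at ε]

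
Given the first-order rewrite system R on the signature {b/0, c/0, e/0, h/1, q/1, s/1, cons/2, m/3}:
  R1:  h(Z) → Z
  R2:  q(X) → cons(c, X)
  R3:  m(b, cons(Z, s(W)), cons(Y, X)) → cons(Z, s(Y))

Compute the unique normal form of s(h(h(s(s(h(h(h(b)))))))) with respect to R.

s(s(s(b)))

1. s(h(h(s(s(h(h(h(b))))))))  →  s(h(s(s(h(h(h(b)))))))   [R1 at 1]
2. s(h(s(s(h(h(h(b)))))))  →  s(s(s(h(h(h(b))))))   [R1 at 1]
3. s(s(s(h(h(h(b))))))  →  s(s(s(h(h(b)))))   [R1 at 1.1.1]
4. s(s(s(h(h(b)))))  →  s(s(s(h(b))))   [R1 at 1.1.1]
5. s(s(s(h(b))))  →  s(s(s(b)))   [R1 at 1.1.1]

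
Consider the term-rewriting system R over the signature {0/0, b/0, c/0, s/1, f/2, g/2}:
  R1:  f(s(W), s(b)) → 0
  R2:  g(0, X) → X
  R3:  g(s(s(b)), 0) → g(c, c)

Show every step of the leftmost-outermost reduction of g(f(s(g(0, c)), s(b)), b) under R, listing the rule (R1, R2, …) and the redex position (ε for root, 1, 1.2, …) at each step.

1. g(f(s(g(0, c)), s(b)), b)  →  g(0, b)   [R1 at 1]
2. g(0, b)  →  b   [R2 at ε]

b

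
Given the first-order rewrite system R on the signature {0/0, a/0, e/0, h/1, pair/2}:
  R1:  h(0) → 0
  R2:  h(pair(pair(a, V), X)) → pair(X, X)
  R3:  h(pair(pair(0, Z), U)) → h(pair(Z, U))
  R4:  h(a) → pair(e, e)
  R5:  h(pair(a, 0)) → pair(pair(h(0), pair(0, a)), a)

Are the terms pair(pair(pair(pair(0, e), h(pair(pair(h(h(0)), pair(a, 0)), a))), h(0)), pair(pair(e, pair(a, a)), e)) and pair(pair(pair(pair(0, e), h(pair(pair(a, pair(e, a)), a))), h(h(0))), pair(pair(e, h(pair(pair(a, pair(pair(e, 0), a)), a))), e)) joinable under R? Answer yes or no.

yes — NF(t₁) = pair(pair(pair(pair(0, e), pair(a, a)), 0), pair(pair(e, pair(a, a)), e)), NF(t₂) = pair(pair(pair(pair(0, e), pair(a, a)), 0), pair(pair(e, pair(a, a)), e))

Reduce t₁ = pair(pair(pair(pair(0, e), h(pair(pair(h(h(0)), pair(a, 0)), a))), h(0)), pair(pair(e, pair(a, a)), e)):
1. pair(pair(pair(pair(0, e), h(pair(pair(h(h(0)), pair(a, 0)), a))), h(0)), pair(pair(e, pair(a, a)), e))  →  pair(pair(pair(pair(0, e), h(pair(pair(h(0), pair(a, 0)), a))), h(0)), pair(pair(e, pair(a, a)), e))   [R1 at 1.1.2.1.1.1.1]
2. pair(pair(pair(pair(0, e), h(pair(pair(h(0), pair(a, 0)), a))), h(0)), pair(pair(e, pair(a, a)), e))  →  pair(pair(pair(pair(0, e), h(pair(pair(0, pair(a, 0)), a))), h(0)), pair(pair(e, pair(a, a)), e))   [R1 at 1.1.2.1.1.1]
3. pair(pair(pair(pair(0, e), h(pair(pair(0, pair(a, 0)), a))), h(0)), pair(pair(e, pair(a, a)), e))  →  pair(pair(pair(pair(0, e), h(pair(pair(a, 0), a))), h(0)), pair(pair(e, pair(a, a)), e))   [R3 at 1.1.2]
4. pair(pair(pair(pair(0, e), h(pair(pair(a, 0), a))), h(0)), pair(pair(e, pair(a, a)), e))  →  pair(pair(pair(pair(0, e), pair(a, a)), h(0)), pair(pair(e, pair(a, a)), e))   [R2 at 1.1.2]
5. pair(pair(pair(pair(0, e), pair(a, a)), h(0)), pair(pair(e, pair(a, a)), e))  →  pair(pair(pair(pair(0, e), pair(a, a)), 0), pair(pair(e, pair(a, a)), e))   [R1 at 1.2]

Reduce t₂ = pair(pair(pair(pair(0, e), h(pair(pair(a, pair(e, a)), a))), h(h(0))), pair(pair(e, h(pair(pair(a, pair(pair(e, 0), a)), a))), e)):
1. pair(pair(pair(pair(0, e), h(pair(pair(a, pair(e, a)), a))), h(h(0))), pair(pair(e, h(pair(pair(a, pair(pair(e, 0), a)), a))), e))  →  pair(pair(pair(pair(0, e), pair(a, a)), h(h(0))), pair(pair(e, h(pair(pair(a, pair(pair(e, 0), a)), a))), e))   [R2 at 1.1.2]
2. pair(pair(pair(pair(0, e), pair(a, a)), h(h(0))), pair(pair(e, h(pair(pair(a, pair(pair(e, 0), a)), a))), e))  →  pair(pair(pair(pair(0, e), pair(a, a)), h(0)), pair(pair(e, h(pair(pair(a, pair(pair(e, 0), a)), a))), e))   [R1 at 1.2.1]
3. pair(pair(pair(pair(0, e), pair(a, a)), h(0)), pair(pair(e, h(pair(pair(a, pair(pair(e, 0), a)), a))), e))  →  pair(pair(pair(pair(0, e), pair(a, a)), 0), pair(pair(e, h(pair(pair(a, pair(pair(e, 0), a)), a))), e))   [R1 at 1.2]
4. pair(pair(pair(pair(0, e), pair(a, a)), 0), pair(pair(e, h(pair(pair(a, pair(pair(e, 0), a)), a))), e))  →  pair(pair(pair(pair(0, e), pair(a, a)), 0), pair(pair(e, pair(a, a)), e))   [R2 at 2.1.2]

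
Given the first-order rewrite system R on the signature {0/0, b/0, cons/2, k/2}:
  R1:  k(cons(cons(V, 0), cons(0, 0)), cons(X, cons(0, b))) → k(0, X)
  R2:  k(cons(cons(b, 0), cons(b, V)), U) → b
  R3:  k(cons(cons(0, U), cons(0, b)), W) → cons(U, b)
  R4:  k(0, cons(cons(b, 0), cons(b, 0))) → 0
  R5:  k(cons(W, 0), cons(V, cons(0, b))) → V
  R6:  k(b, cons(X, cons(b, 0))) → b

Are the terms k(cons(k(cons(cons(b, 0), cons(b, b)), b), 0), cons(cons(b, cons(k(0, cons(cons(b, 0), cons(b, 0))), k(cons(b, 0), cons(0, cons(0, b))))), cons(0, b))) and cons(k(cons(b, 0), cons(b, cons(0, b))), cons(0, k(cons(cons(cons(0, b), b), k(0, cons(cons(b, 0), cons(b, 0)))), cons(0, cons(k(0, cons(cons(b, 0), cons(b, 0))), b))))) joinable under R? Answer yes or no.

yes — NF(t₁) = cons(b, cons(0, 0)), NF(t₂) = cons(b, cons(0, 0))

Reduce t₁ = k(cons(k(cons(cons(b, 0), cons(b, b)), b), 0), cons(cons(b, cons(k(0, cons(cons(b, 0), cons(b, 0))), k(cons(b, 0), cons(0, cons(0, b))))), cons(0, b))):
1. k(cons(k(cons(cons(b, 0), cons(b, b)), b), 0), cons(cons(b, cons(k(0, cons(cons(b, 0), cons(b, 0))), k(cons(b, 0), cons(0, cons(0, b))))), cons(0, b)))  →  cons(b, cons(k(0, cons(cons(b, 0), cons(b, 0))), k(cons(b, 0), cons(0, cons(0, b)))))   [R5 at ε]
2. cons(b, cons(k(0, cons(cons(b, 0), cons(b, 0))), k(cons(b, 0), cons(0, cons(0, b)))))  →  cons(b, cons(0, k(cons(b, 0), cons(0, cons(0, b)))))   [R4 at 2.1]
3. cons(b, cons(0, k(cons(b, 0), cons(0, cons(0, b)))))  →  cons(b, cons(0, 0))   [R5 at 2.2]

Reduce t₂ = cons(k(cons(b, 0), cons(b, cons(0, b))), cons(0, k(cons(cons(cons(0, b), b), k(0, cons(cons(b, 0), cons(b, 0)))), cons(0, cons(k(0, cons(cons(b, 0), cons(b, 0))), b))))):
1. cons(k(cons(b, 0), cons(b, cons(0, b))), cons(0, k(cons(cons(cons(0, b), b), k(0, cons(cons(b, 0), cons(b, 0)))), cons(0, cons(k(0, cons(cons(b, 0), cons(b, 0))), b)))))  →  cons(b, cons(0, k(cons(cons(cons(0, b), b), k(0, cons(cons(b, 0), cons(b, 0)))), cons(0, cons(k(0, cons(cons(b, 0), cons(b, 0))), b)))))   [R5 at 1]
2. cons(b, cons(0, k(cons(cons(cons(0, b), b), k(0, cons(cons(b, 0), cons(b, 0)))), cons(0, cons(k(0, cons(cons(b, 0), cons(b, 0))), b)))))  →  cons(b, cons(0, k(cons(cons(cons(0, b), b), 0), cons(0, cons(k(0, cons(cons(b, 0), cons(b, 0))), b)))))   [R4 at 2.2.1.2]
3. cons(b, cons(0, k(cons(cons(cons(0, b), b), 0), cons(0, cons(k(0, cons(cons(b, 0), cons(b, 0))), b)))))  →  cons(b, cons(0, k(cons(cons(cons(0, b), b), 0), cons(0, cons(0, b)))))   [R4 at 2.2.2.2.1]
4. cons(b, cons(0, k(cons(cons(cons(0, b), b), 0), cons(0, cons(0, b)))))  →  cons(b, cons(0, 0))   [R5 at 2.2]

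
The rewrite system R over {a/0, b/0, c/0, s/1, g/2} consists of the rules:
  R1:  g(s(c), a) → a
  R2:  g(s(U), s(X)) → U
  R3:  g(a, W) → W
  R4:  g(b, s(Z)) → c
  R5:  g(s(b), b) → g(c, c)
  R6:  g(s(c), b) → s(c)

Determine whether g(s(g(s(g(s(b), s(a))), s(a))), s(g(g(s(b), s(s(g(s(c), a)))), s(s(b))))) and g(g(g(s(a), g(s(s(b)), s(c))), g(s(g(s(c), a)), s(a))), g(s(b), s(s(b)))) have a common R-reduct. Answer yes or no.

yes — NF(t₁) = b, NF(t₂) = b

Reduce t₁ = g(s(g(s(g(s(b), s(a))), s(a))), s(g(g(s(b), s(s(g(s(c), a)))), s(s(b))))):
1. g(s(g(s(g(s(b), s(a))), s(a))), s(g(g(s(b), s(s(g(s(c), a)))), s(s(b)))))  →  g(s(g(s(b), s(a))), s(a))   [R2 at ε]
2. g(s(g(s(b), s(a))), s(a))  →  g(s(b), s(a))   [R2 at ε]
3. g(s(b), s(a))  →  b   [R2 at ε]

Reduce t₂ = g(g(g(s(a), g(s(s(b)), s(c))), g(s(g(s(c), a)), s(a))), g(s(b), s(s(b)))):
1. g(g(g(s(a), g(s(s(b)), s(c))), g(s(g(s(c), a)), s(a))), g(s(b), s(s(b))))  →  g(g(g(s(a), s(b)), g(s(g(s(c), a)), s(a))), g(s(b), s(s(b))))   [R2 at 1.1.2]
2. g(g(g(s(a), s(b)), g(s(g(s(c), a)), s(a))), g(s(b), s(s(b))))  →  g(g(a, g(s(g(s(c), a)), s(a))), g(s(b), s(s(b))))   [R2 at 1.1]
3. g(g(a, g(s(g(s(c), a)), s(a))), g(s(b), s(s(b))))  →  g(g(s(g(s(c), a)), s(a)), g(s(b), s(s(b))))   [R3 at 1]
4. g(g(s(g(s(c), a)), s(a)), g(s(b), s(s(b))))  →  g(g(s(c), a), g(s(b), s(s(b))))   [R2 at 1]
5. g(g(s(c), a), g(s(b), s(s(b))))  →  g(a, g(s(b), s(s(b))))   [R1 at 1]
6. g(a, g(s(b), s(s(b))))  →  g(s(b), s(s(b)))   [R3 at ε]
7. g(s(b), s(s(b)))  →  b   [R2 at ε]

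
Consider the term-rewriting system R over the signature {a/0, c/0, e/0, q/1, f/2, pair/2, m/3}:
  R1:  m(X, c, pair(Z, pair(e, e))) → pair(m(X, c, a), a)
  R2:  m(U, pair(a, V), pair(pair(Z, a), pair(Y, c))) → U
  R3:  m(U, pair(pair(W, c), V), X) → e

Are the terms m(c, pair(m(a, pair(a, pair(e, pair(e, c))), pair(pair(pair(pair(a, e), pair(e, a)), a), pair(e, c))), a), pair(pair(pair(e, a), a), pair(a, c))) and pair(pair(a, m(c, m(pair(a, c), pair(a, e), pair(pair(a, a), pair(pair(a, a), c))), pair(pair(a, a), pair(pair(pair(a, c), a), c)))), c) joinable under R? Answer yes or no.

Reduce t₁ = m(c, pair(m(a, pair(a, pair(e, pair(e, c))), pair(pair(pair(pair(a, e), pair(e, a)), a), pair(e, c))), a), pair(pair(pair(e, a), a), pair(a, c))):
1. m(c, pair(m(a, pair(a, pair(e, pair(e, c))), pair(pair(pair(pair(a, e), pair(e, a)), a), pair(e, c))), a), pair(pair(pair(e, a), a), pair(a, c)))  →  m(c, pair(a, a), pair(pair(pair(e, a), a), pair(a, c)))   [R2 at 2.1]
2. m(c, pair(a, a), pair(pair(pair(e, a), a), pair(a, c)))  →  c   [R2 at ε]

Reduce t₂ = pair(pair(a, m(c, m(pair(a, c), pair(a, e), pair(pair(a, a), pair(pair(a, a), c))), pair(pair(a, a), pair(pair(pair(a, c), a), c)))), c):
1. pair(pair(a, m(c, m(pair(a, c), pair(a, e), pair(pair(a, a), pair(pair(a, a), c))), pair(pair(a, a), pair(pair(pair(a, c), a), c)))), c)  →  pair(pair(a, m(c, pair(a, c), pair(pair(a, a), pair(pair(pair(a, c), a), c)))), c)   [R2 at 1.2.2]
2. pair(pair(a, m(c, pair(a, c), pair(pair(a, a), pair(pair(pair(a, c), a), c)))), c)  →  pair(pair(a, c), c)   [R2 at 1.2]

no — NF(t₁) = c, NF(t₂) = pair(pair(a, c), c)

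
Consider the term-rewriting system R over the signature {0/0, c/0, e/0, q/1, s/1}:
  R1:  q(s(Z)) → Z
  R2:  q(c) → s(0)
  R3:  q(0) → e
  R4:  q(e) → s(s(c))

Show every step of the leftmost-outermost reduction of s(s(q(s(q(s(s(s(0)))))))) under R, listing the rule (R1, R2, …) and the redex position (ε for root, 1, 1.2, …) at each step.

1. s(s(q(s(q(s(s(s(0))))))))  →  s(s(q(s(s(s(0))))))   [R1 at 1.1]
2. s(s(q(s(s(s(0))))))  →  s(s(s(s(0))))   [R1 at 1.1]

s(s(s(s(0))))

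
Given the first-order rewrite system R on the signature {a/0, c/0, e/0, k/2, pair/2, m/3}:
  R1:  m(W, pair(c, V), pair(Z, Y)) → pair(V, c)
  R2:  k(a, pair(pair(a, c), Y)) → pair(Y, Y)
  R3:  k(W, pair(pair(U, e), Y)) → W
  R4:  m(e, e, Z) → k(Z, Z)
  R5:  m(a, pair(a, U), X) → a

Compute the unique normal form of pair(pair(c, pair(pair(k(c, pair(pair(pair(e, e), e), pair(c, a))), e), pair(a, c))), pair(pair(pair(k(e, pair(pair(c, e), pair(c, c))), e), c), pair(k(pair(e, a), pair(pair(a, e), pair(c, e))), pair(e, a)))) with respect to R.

pair(pair(c, pair(pair(c, e), pair(a, c))), pair(pair(pair(e, e), c), pair(pair(e, a), pair(e, a))))

1. pair(pair(c, pair(pair(k(c, pair(pair(pair(e, e), e), pair(c, a))), e), pair(a, c))), pair(pair(pair(k(e, pair(pair(c, e), pair(c, c))), e), c), pair(k(pair(e, a), pair(pair(a, e), pair(c, e))), pair(e, a))))  →  pair(pair(c, pair(pair(c, e), pair(a, c))), pair(pair(pair(k(e, pair(pair(c, e), pair(c, c))), e), c), pair(k(pair(e, a), pair(pair(a, e), pair(c, e))), pair(e, a))))   [R3 at 1.2.1.1]
2. pair(pair(c, pair(pair(c, e), pair(a, c))), pair(pair(pair(k(e, pair(pair(c, e), pair(c, c))), e), c), pair(k(pair(e, a), pair(pair(a, e), pair(c, e))), pair(e, a))))  →  pair(pair(c, pair(pair(c, e), pair(a, c))), pair(pair(pair(e, e), c), pair(k(pair(e, a), pair(pair(a, e), pair(c, e))), pair(e, a))))   [R3 at 2.1.1.1]
3. pair(pair(c, pair(pair(c, e), pair(a, c))), pair(pair(pair(e, e), c), pair(k(pair(e, a), pair(pair(a, e), pair(c, e))), pair(e, a))))  →  pair(pair(c, pair(pair(c, e), pair(a, c))), pair(pair(pair(e, e), c), pair(pair(e, a), pair(e, a))))   [R3 at 2.2.1]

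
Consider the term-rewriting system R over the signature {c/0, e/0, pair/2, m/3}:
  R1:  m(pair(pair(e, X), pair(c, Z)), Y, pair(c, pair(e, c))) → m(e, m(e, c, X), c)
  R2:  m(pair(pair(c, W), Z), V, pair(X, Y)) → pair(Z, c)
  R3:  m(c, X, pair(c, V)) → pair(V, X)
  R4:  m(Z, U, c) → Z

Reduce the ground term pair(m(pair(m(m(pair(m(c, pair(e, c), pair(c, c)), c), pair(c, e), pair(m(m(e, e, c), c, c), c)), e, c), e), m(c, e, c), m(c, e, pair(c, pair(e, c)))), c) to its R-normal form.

pair(pair(e, c), c)

1. pair(m(pair(m(m(pair(m(c, pair(e, c), pair(c, c)), c), pair(c, e), pair(m(m(e, e, c), c, c), c)), e, c), e), m(c, e, c), m(c, e, pair(c, pair(e, c)))), c)  →  pair(m(pair(m(pair(m(c, pair(e, c), pair(c, c)), c), pair(c, e), pair(m(m(e, e, c), c, c), c)), e), m(c, e, c), m(c, e, pair(c, pair(e, c)))), c)   [R4 at 1.1.1]
2. pair(m(pair(m(pair(m(c, pair(e, c), pair(c, c)), c), pair(c, e), pair(m(m(e, e, c), c, c), c)), e), m(c, e, c), m(c, e, pair(c, pair(e, c)))), c)  →  pair(m(pair(m(pair(pair(c, pair(e, c)), c), pair(c, e), pair(m(m(e, e, c), c, c), c)), e), m(c, e, c), m(c, e, pair(c, pair(e, c)))), c)   [R3 at 1.1.1.1.1]
3. pair(m(pair(m(pair(pair(c, pair(e, c)), c), pair(c, e), pair(m(m(e, e, c), c, c), c)), e), m(c, e, c), m(c, e, pair(c, pair(e, c)))), c)  →  pair(m(pair(pair(c, c), e), m(c, e, c), m(c, e, pair(c, pair(e, c)))), c)   [R2 at 1.1.1]
4. pair(m(pair(pair(c, c), e), m(c, e, c), m(c, e, pair(c, pair(e, c)))), c)  →  pair(m(pair(pair(c, c), e), c, m(c, e, pair(c, pair(e, c)))), c)   [R4 at 1.2]
5. pair(m(pair(pair(c, c), e), c, m(c, e, pair(c, pair(e, c)))), c)  →  pair(m(pair(pair(c, c), e), c, pair(pair(e, c), e)), c)   [R3 at 1.3]
6. pair(m(pair(pair(c, c), e), c, pair(pair(e, c), e)), c)  →  pair(pair(e, c), c)   [R2 at 1]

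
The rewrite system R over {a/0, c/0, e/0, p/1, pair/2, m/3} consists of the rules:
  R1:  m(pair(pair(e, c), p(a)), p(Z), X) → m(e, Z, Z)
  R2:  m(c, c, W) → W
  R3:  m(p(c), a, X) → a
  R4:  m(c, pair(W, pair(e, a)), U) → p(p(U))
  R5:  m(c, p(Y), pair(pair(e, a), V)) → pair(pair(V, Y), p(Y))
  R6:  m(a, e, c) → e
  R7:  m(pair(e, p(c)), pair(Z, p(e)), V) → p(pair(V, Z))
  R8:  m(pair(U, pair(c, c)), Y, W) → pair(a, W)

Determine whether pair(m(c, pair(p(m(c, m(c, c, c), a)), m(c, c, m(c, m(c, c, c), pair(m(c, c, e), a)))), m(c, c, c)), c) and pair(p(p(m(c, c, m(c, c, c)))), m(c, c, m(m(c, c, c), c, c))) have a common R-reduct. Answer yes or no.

yes — NF(t₁) = pair(p(p(c)), c), NF(t₂) = pair(p(p(c)), c)

Reduce t₁ = pair(m(c, pair(p(m(c, m(c, c, c), a)), m(c, c, m(c, m(c, c, c), pair(m(c, c, e), a)))), m(c, c, c)), c):
1. pair(m(c, pair(p(m(c, m(c, c, c), a)), m(c, c, m(c, m(c, c, c), pair(m(c, c, e), a)))), m(c, c, c)), c)  →  pair(m(c, pair(p(m(c, c, a)), m(c, c, m(c, m(c, c, c), pair(m(c, c, e), a)))), m(c, c, c)), c)   [R2 at 1.2.1.1.2]
2. pair(m(c, pair(p(m(c, c, a)), m(c, c, m(c, m(c, c, c), pair(m(c, c, e), a)))), m(c, c, c)), c)  →  pair(m(c, pair(p(a), m(c, c, m(c, m(c, c, c), pair(m(c, c, e), a)))), m(c, c, c)), c)   [R2 at 1.2.1.1]
3. pair(m(c, pair(p(a), m(c, c, m(c, m(c, c, c), pair(m(c, c, e), a)))), m(c, c, c)), c)  →  pair(m(c, pair(p(a), m(c, m(c, c, c), pair(m(c, c, e), a))), m(c, c, c)), c)   [R2 at 1.2.2]
4. pair(m(c, pair(p(a), m(c, m(c, c, c), pair(m(c, c, e), a))), m(c, c, c)), c)  →  pair(m(c, pair(p(a), m(c, c, pair(m(c, c, e), a))), m(c, c, c)), c)   [R2 at 1.2.2.2]
5. pair(m(c, pair(p(a), m(c, c, pair(m(c, c, e), a))), m(c, c, c)), c)  →  pair(m(c, pair(p(a), pair(m(c, c, e), a)), m(c, c, c)), c)   [R2 at 1.2.2]
6. pair(m(c, pair(p(a), pair(m(c, c, e), a)), m(c, c, c)), c)  →  pair(m(c, pair(p(a), pair(e, a)), m(c, c, c)), c)   [R2 at 1.2.2.1]
7. pair(m(c, pair(p(a), pair(e, a)), m(c, c, c)), c)  →  pair(p(p(m(c, c, c))), c)   [R4 at 1]
8. pair(p(p(m(c, c, c))), c)  →  pair(p(p(c)), c)   [R2 at 1.1.1]

Reduce t₂ = pair(p(p(m(c, c, m(c, c, c)))), m(c, c, m(m(c, c, c), c, c))):
1. pair(p(p(m(c, c, m(c, c, c)))), m(c, c, m(m(c, c, c), c, c)))  →  pair(p(p(m(c, c, c))), m(c, c, m(m(c, c, c), c, c)))   [R2 at 1.1.1]
2. pair(p(p(m(c, c, c))), m(c, c, m(m(c, c, c), c, c)))  →  pair(p(p(c)), m(c, c, m(m(c, c, c), c, c)))   [R2 at 1.1.1]
3. pair(p(p(c)), m(c, c, m(m(c, c, c), c, c)))  →  pair(p(p(c)), m(m(c, c, c), c, c))   [R2 at 2]
4. pair(p(p(c)), m(m(c, c, c), c, c))  →  pair(p(p(c)), m(c, c, c))   [R2 at 2.1]
5. pair(p(p(c)), m(c, c, c))  →  pair(p(p(c)), c)   [R2 at 2]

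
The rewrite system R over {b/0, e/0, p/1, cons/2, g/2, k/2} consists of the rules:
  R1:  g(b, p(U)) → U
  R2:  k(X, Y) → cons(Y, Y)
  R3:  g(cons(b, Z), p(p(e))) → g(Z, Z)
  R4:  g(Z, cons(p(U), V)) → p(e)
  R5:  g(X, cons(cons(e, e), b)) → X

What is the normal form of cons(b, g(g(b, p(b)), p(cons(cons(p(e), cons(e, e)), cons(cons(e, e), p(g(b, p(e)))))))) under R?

cons(b, cons(cons(p(e), cons(e, e)), cons(cons(e, e), p(e))))

1. cons(b, g(g(b, p(b)), p(cons(cons(p(e), cons(e, e)), cons(cons(e, e), p(g(b, p(e))))))))  →  cons(b, g(b, p(cons(cons(p(e), cons(e, e)), cons(cons(e, e), p(g(b, p(e))))))))   [R1 at 2.1]
2. cons(b, g(b, p(cons(cons(p(e), cons(e, e)), cons(cons(e, e), p(g(b, p(e))))))))  →  cons(b, cons(cons(p(e), cons(e, e)), cons(cons(e, e), p(g(b, p(e))))))   [R1 at 2]
3. cons(b, cons(cons(p(e), cons(e, e)), cons(cons(e, e), p(g(b, p(e))))))  →  cons(b, cons(cons(p(e), cons(e, e)), cons(cons(e, e), p(e))))   [R1 at 2.2.2.1]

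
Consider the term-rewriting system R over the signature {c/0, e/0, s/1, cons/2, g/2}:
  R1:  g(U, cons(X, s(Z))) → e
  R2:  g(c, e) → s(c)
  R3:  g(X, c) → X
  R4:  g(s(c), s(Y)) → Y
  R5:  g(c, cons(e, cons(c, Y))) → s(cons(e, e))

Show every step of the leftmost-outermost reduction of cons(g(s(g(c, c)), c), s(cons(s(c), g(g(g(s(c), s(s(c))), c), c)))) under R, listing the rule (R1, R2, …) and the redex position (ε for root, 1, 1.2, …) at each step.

cons(s(c), s(cons(s(c), s(c))))

1. cons(g(s(g(c, c)), c), s(cons(s(c), g(g(g(s(c), s(s(c))), c), c))))  →  cons(s(g(c, c)), s(cons(s(c), g(g(g(s(c), s(s(c))), c), c))))   [R3 at 1]
2. cons(s(g(c, c)), s(cons(s(c), g(g(g(s(c), s(s(c))), c), c))))  →  cons(s(c), s(cons(s(c), g(g(g(s(c), s(s(c))), c), c))))   [R3 at 1.1]
3. cons(s(c), s(cons(s(c), g(g(g(s(c), s(s(c))), c), c))))  →  cons(s(c), s(cons(s(c), g(g(s(c), s(s(c))), c))))   [R3 at 2.1.2]
4. cons(s(c), s(cons(s(c), g(g(s(c), s(s(c))), c))))  →  cons(s(c), s(cons(s(c), g(s(c), s(s(c))))))   [R3 at 2.1.2]
5. cons(s(c), s(cons(s(c), g(s(c), s(s(c))))))  →  cons(s(c), s(cons(s(c), s(c))))   [R4 at 2.1.2]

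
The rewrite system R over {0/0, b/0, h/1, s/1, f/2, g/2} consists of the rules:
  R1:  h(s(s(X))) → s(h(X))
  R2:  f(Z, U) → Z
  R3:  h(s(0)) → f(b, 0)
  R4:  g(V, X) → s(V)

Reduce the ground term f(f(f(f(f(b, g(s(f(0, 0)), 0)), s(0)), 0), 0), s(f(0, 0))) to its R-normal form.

b

1. f(f(f(f(f(b, g(s(f(0, 0)), 0)), s(0)), 0), 0), s(f(0, 0)))  →  f(f(f(f(b, g(s(f(0, 0)), 0)), s(0)), 0), 0)   [R2 at ε]
2. f(f(f(f(b, g(s(f(0, 0)), 0)), s(0)), 0), 0)  →  f(f(f(b, g(s(f(0, 0)), 0)), s(0)), 0)   [R2 at ε]
3. f(f(f(b, g(s(f(0, 0)), 0)), s(0)), 0)  →  f(f(b, g(s(f(0, 0)), 0)), s(0))   [R2 at ε]
4. f(f(b, g(s(f(0, 0)), 0)), s(0))  →  f(b, g(s(f(0, 0)), 0))   [R2 at ε]
5. f(b, g(s(f(0, 0)), 0))  →  b   [R2 at ε]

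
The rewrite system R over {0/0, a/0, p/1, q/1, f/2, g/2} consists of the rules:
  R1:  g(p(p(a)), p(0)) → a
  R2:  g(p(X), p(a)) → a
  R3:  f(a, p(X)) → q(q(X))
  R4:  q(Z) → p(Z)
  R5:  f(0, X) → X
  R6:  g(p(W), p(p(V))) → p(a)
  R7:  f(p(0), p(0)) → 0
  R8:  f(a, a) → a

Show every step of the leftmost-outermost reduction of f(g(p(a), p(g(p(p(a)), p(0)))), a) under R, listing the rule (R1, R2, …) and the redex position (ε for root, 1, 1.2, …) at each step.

1. f(g(p(a), p(g(p(p(a)), p(0)))), a)  →  f(g(p(a), p(a)), a)   [R1 at 1.2.1]
2. f(g(p(a), p(a)), a)  →  f(a, a)   [R2 at 1]
3. f(a, a)  →  a   [R8 at ε]

a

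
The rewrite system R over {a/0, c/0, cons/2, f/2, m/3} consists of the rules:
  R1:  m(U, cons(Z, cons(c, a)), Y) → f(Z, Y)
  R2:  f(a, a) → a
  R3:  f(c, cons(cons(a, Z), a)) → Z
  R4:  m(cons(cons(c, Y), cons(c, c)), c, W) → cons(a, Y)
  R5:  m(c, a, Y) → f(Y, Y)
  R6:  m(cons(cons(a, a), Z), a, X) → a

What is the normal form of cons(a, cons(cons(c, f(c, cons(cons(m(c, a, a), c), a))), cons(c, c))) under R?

1. cons(a, cons(cons(c, f(c, cons(cons(m(c, a, a), c), a))), cons(c, c)))  →  cons(a, cons(cons(c, f(c, cons(cons(f(a, a), c), a))), cons(c, c)))   [R5 at 2.1.2.2.1.1]
2. cons(a, cons(cons(c, f(c, cons(cons(f(a, a), c), a))), cons(c, c)))  →  cons(a, cons(cons(c, f(c, cons(cons(a, c), a))), cons(c, c)))   [R2 at 2.1.2.2.1.1]
3. cons(a, cons(cons(c, f(c, cons(cons(a, c), a))), cons(c, c)))  →  cons(a, cons(cons(c, c), cons(c, c)))   [R3 at 2.1.2]

cons(a, cons(cons(c, c), cons(c, c)))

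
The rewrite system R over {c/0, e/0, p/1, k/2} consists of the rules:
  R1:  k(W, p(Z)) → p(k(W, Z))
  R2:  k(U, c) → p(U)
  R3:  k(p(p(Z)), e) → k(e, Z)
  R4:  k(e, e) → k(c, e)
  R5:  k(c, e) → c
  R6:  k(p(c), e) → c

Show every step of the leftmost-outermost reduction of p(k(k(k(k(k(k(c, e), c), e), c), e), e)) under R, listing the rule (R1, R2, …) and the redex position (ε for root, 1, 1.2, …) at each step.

p(c)

1. p(k(k(k(k(k(k(c, e), c), e), c), e), e))  →  p(k(k(p(k(k(k(c, e), c), e)), e), e))   [R2 at 1.1.1]
2. p(k(k(p(k(k(k(c, e), c), e)), e), e))  →  p(k(k(p(k(p(k(c, e)), e)), e), e))   [R2 at 1.1.1.1.1]
3. p(k(k(p(k(p(k(c, e)), e)), e), e))  →  p(k(k(p(k(p(c), e)), e), e))   [R5 at 1.1.1.1.1.1]
4. p(k(k(p(k(p(c), e)), e), e))  →  p(k(k(p(c), e), e))   [R6 at 1.1.1.1]
5. p(k(k(p(c), e), e))  →  p(k(c, e))   [R6 at 1.1]
6. p(k(c, e))  →  p(c)   [R5 at 1]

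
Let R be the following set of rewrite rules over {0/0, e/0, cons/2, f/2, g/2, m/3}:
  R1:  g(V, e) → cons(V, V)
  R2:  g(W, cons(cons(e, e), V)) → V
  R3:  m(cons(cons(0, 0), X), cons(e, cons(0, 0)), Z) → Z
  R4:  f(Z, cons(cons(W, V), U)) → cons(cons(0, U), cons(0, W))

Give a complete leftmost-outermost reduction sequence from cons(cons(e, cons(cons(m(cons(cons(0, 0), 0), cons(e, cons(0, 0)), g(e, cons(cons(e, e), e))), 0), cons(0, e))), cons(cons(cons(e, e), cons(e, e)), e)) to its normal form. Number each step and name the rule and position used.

cons(cons(e, cons(cons(e, 0), cons(0, e))), cons(cons(cons(e, e), cons(e, e)), e))

1. cons(cons(e, cons(cons(m(cons(cons(0, 0), 0), cons(e, cons(0, 0)), g(e, cons(cons(e, e), e))), 0), cons(0, e))), cons(cons(cons(e, e), cons(e, e)), e))  →  cons(cons(e, cons(cons(g(e, cons(cons(e, e), e)), 0), cons(0, e))), cons(cons(cons(e, e), cons(e, e)), e))   [R3 at 1.2.1.1]
2. cons(cons(e, cons(cons(g(e, cons(cons(e, e), e)), 0), cons(0, e))), cons(cons(cons(e, e), cons(e, e)), e))  →  cons(cons(e, cons(cons(e, 0), cons(0, e))), cons(cons(cons(e, e), cons(e, e)), e))   [R2 at 1.2.1.1]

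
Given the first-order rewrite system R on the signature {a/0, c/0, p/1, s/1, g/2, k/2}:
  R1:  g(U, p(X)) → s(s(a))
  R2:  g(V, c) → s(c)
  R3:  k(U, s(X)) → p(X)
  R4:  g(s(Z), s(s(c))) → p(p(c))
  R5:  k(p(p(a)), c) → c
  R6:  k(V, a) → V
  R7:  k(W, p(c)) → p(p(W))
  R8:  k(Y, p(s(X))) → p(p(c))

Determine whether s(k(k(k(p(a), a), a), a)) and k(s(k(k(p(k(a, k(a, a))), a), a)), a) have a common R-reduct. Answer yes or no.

yes — NF(t₁) = s(p(a)), NF(t₂) = s(p(a))

Reduce t₁ = s(k(k(k(p(a), a), a), a)):
1. s(k(k(k(p(a), a), a), a))  →  s(k(k(p(a), a), a))   [R6 at 1]
2. s(k(k(p(a), a), a))  →  s(k(p(a), a))   [R6 at 1]
3. s(k(p(a), a))  →  s(p(a))   [R6 at 1]

Reduce t₂ = k(s(k(k(p(k(a, k(a, a))), a), a)), a):
1. k(s(k(k(p(k(a, k(a, a))), a), a)), a)  →  s(k(k(p(k(a, k(a, a))), a), a))   [R6 at ε]
2. s(k(k(p(k(a, k(a, a))), a), a))  →  s(k(p(k(a, k(a, a))), a))   [R6 at 1]
3. s(k(p(k(a, k(a, a))), a))  →  s(p(k(a, k(a, a))))   [R6 at 1]
4. s(p(k(a, k(a, a))))  →  s(p(k(a, a)))   [R6 at 1.1.2]
5. s(p(k(a, a)))  →  s(p(a))   [R6 at 1.1]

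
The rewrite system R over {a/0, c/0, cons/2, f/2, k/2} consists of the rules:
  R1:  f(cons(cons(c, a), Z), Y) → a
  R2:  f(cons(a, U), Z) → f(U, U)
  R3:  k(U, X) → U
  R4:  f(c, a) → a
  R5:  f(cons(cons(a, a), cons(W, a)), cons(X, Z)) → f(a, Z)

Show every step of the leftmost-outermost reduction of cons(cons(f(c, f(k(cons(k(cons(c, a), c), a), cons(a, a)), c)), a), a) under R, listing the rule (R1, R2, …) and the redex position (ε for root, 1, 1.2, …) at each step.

1. cons(cons(f(c, f(k(cons(k(cons(c, a), c), a), cons(a, a)), c)), a), a)  →  cons(cons(f(c, f(cons(k(cons(c, a), c), a), c)), a), a)   [R3 at 1.1.2.1]
2. cons(cons(f(c, f(cons(k(cons(c, a), c), a), c)), a), a)  →  cons(cons(f(c, f(cons(cons(c, a), a), c)), a), a)   [R3 at 1.1.2.1.1]
3. cons(cons(f(c, f(cons(cons(c, a), a), c)), a), a)  →  cons(cons(f(c, a), a), a)   [R1 at 1.1.2]
4. cons(cons(f(c, a), a), a)  →  cons(cons(a, a), a)   [R4 at 1.1]

cons(cons(a, a), a)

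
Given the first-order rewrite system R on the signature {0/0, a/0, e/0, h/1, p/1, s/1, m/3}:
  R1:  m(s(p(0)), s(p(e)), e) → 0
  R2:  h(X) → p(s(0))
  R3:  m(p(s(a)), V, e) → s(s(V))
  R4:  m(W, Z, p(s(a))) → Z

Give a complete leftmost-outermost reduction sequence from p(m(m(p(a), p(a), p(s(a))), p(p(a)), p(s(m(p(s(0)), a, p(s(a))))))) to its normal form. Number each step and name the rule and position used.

p(p(p(a)))

1. p(m(m(p(a), p(a), p(s(a))), p(p(a)), p(s(m(p(s(0)), a, p(s(a)))))))  →  p(m(p(a), p(p(a)), p(s(m(p(s(0)), a, p(s(a)))))))   [R4 at 1.1]
2. p(m(p(a), p(p(a)), p(s(m(p(s(0)), a, p(s(a)))))))  →  p(m(p(a), p(p(a)), p(s(a))))   [R4 at 1.3.1.1]
3. p(m(p(a), p(p(a)), p(s(a))))  →  p(p(p(a)))   [R4 at 1]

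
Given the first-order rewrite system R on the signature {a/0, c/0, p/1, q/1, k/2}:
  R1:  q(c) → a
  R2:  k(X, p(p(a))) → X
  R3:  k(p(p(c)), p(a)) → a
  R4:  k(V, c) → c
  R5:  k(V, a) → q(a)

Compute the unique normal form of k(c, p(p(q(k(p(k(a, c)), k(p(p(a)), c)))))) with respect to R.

1. k(c, p(p(q(k(p(k(a, c)), k(p(p(a)), c))))))  →  k(c, p(p(q(k(p(c), k(p(p(a)), c))))))   [R4 at 2.1.1.1.1.1]
2. k(c, p(p(q(k(p(c), k(p(p(a)), c))))))  →  k(c, p(p(q(k(p(c), c)))))   [R4 at 2.1.1.1.2]
3. k(c, p(p(q(k(p(c), c)))))  →  k(c, p(p(q(c))))   [R4 at 2.1.1.1]
4. k(c, p(p(q(c))))  →  k(c, p(p(a)))   [R1 at 2.1.1]
5. k(c, p(p(a)))  →  c   [R2 at ε]

c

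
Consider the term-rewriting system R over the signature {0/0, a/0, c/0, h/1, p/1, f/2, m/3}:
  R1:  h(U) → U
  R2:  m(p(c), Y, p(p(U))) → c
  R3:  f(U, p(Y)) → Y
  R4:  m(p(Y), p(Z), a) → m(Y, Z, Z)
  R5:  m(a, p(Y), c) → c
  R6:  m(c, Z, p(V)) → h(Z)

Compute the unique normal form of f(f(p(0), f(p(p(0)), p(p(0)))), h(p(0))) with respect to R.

0

1. f(f(p(0), f(p(p(0)), p(p(0)))), h(p(0)))  →  f(f(p(0), p(0)), h(p(0)))   [R3 at 1.2]
2. f(f(p(0), p(0)), h(p(0)))  →  f(0, h(p(0)))   [R3 at 1]
3. f(0, h(p(0)))  →  f(0, p(0))   [R1 at 2]
4. f(0, p(0))  →  0   [R3 at ε]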